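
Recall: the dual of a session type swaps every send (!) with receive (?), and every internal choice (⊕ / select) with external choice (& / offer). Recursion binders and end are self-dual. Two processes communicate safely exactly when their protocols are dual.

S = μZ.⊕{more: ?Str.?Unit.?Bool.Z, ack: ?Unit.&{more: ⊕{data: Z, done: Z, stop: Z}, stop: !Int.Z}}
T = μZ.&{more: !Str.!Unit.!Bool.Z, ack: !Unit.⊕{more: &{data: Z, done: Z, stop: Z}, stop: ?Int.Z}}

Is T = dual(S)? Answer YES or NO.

YES

μZ vs μZ  ok (μ self-dual)
  ⊕{more,ack} vs &{more,ack}  ok labels match
    [more]
      ?Str vs !Str  ok
        ?Unit vs !Unit  ok
          ?Bool vs !Bool  ok
            Z vs Z  ok
    [ack]
      ?Unit vs !Unit  ok
        &{more,stop} vs ⊕{more,stop}  ok labels match
          [more]
            ⊕{data,done,stop} vs &{data,done,stop}  ok labels match
              [data]
                Z vs Z  ok
              [done]
                Z vs Z  ok
              [stop]
                Z vs Z  ok
          [stop]
            !Int vs ?Int  ok
              Z vs Z  ok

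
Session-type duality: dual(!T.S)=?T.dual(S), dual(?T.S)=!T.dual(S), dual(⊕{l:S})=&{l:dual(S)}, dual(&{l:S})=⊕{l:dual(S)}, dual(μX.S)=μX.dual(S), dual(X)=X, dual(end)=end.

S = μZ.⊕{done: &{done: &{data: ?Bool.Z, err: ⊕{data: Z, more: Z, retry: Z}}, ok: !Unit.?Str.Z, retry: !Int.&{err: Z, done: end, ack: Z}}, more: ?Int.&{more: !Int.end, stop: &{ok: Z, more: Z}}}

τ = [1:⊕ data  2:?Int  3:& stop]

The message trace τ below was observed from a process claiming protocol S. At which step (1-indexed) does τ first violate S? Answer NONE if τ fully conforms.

@1 got ⊕ data, protocol expects ⊕ done or ⊕ more  ✗

1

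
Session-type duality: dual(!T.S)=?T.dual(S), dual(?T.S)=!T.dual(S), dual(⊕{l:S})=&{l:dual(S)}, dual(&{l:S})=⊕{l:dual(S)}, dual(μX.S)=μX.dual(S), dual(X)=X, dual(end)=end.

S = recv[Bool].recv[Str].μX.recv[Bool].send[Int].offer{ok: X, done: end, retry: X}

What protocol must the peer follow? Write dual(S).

recv[Bool] ↦ send[Bool]
  recv[Str] ↦ send[Str]
    μX ↦ μX  (rec unchanged)
      recv[Bool] ↦ send[Bool]
        send[Int] ↦ recv[Int]
          offer{ok,done,retry} ↦ select{ok,done,retry}  (external→internal)
            [ok]
              X ↦ X
            [done]
              end ↦ end
            [retry]
              X ↦ X

send[Bool].send[Str].μX.send[Bool].recv[Int].select{ok: X, done: end, retry: X}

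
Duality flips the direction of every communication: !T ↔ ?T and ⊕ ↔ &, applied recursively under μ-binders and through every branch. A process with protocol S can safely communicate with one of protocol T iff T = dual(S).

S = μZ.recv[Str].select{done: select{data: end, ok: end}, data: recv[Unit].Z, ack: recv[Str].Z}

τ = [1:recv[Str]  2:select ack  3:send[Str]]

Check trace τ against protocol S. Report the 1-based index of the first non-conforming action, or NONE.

step 1: recv[Str]  match  state: select{done: select{data: end, ok: end}, data: recv[Unit].μZ.…, ack: recv[Str].μZ.…}
step 2: select ack  match  state: recv[Str].μZ.…
step 3: got send[Str], protocol expects recv[Str]  ✗

3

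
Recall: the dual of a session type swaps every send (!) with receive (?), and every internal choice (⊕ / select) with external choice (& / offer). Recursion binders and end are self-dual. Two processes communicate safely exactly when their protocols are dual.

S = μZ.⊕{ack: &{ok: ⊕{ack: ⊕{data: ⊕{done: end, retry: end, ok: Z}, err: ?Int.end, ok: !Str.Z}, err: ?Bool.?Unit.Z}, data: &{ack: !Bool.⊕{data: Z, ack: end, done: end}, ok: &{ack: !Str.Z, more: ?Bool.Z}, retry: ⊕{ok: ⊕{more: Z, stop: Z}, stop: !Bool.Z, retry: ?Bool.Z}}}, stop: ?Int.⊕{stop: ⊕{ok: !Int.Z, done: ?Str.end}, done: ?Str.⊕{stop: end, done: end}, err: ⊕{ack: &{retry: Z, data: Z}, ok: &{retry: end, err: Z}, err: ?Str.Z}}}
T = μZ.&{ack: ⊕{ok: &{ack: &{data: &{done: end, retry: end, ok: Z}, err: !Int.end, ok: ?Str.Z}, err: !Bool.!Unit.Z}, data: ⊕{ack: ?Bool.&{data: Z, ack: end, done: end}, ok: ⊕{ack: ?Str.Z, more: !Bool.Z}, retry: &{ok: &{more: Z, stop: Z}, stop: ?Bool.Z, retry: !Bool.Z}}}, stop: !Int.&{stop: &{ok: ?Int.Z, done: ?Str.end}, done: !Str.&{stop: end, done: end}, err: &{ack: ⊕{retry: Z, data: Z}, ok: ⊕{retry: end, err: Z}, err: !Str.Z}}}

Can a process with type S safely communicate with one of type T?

NO

μZ vs μZ  ok (rec unchanged)
  ⊕{ack,stop} vs &{ack,stop}  ok label sets agree
    • ack:
      &{ok,data} vs ⊕{ok,data}  ok label sets agree
        • ok:
          ⊕{ack,err} vs &{ack,err}  ok label sets agree
            • ack:
              ⊕{data,err,ok} vs &{data,err,ok}  ok label sets agree
                • data:
                  ⊕{done,retry,ok} vs &{done,retry,ok}  ok label sets agree
                    • done:
                      end vs end  ok
                    • retry:
                      end vs end  ok
                    • ok:
                      Z vs Z  ok
                • err:
                  ?Int vs !Int  ok
                    end vs end  ok
                • ok:
                  !Str vs ?Str  ok
                    Z vs Z  ok
            • err:
              ?Bool vs !Bool  ok
                ?Unit vs !Unit  ok
                  Z vs Z  ok
        • data:
          &{ack,ok,retry} vs ⊕{ack,ok,retry}  ok label sets agree
            • ack:
              !Bool vs ?Bool  ok
                ⊕{data,ack,done} vs &{data,ack,done}  ok label sets agree
                  • data:
                    Z vs Z  ok
                  • ack:
                    end vs end  ok
                  • done:
                    end vs end  ok
            • ok:
              &{ack,more} vs ⊕{ack,more}  ok label sets agree
                • ack:
                  !Str vs ?Str  ok
                    Z vs Z  ok
                • more:
                  ?Bool vs !Bool  ok
                    Z vs Z  ok
            • retry:
              ⊕{ok,stop,retry} vs &{ok,stop,retry}  ok label sets agree
                • ok:
                  ⊕{more,stop} vs &{more,stop}  ok label sets agree
                    • more:
                      Z vs Z  ok
                    • stop:
                      Z vs Z  ok
                • stop:
                  !Bool vs ?Bool  ok
                    Z vs Z  ok
                • retry:
                  ?Bool vs !Bool  ok
                    Z vs Z  ok
    • stop:
      ?Int vs !Int  ok
        ⊕{stop,done,err} vs &{stop,done,err}  ok label sets agree
          • stop:
            ⊕{ok,done} vs &{ok,done}  ok label sets agree
              • ok:
                !Int vs ?Int  ok
                  Z vs Z  ok
              • done:
                ?Str vs ?Str  ✗ same direction on both sides — not dual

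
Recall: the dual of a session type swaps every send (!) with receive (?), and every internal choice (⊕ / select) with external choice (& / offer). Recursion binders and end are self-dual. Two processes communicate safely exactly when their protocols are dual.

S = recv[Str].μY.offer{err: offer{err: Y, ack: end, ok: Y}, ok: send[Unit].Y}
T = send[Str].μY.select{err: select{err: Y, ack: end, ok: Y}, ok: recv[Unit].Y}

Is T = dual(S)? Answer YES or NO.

recv[Str] ‖ send[Str]  match
  μY ‖ μY  match (binder kept)
    offer{err,ok} ‖ select{err,ok}  match same labels
      case err:
        offer{err,ack,ok} ‖ select{err,ack,ok}  match same labels
          case err:
            Y ‖ Y  match
          case ack:
            end ‖ end  match
          case ok:
            Y ‖ Y  match
      case ok:
        send[Unit] ‖ recv[Unit]  match
          Y ‖ Y  match

YES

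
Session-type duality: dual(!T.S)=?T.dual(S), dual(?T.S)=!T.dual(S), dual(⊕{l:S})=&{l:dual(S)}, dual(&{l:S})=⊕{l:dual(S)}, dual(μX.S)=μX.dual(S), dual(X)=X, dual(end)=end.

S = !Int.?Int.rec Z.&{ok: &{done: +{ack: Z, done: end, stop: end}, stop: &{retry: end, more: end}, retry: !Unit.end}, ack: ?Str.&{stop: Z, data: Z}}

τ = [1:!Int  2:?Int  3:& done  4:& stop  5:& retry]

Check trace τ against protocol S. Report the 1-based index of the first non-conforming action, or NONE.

3

@1 !Int  ok  state: ?Int.rec Z.…
@2 ?Int  ok  state: rec Z.…
@3 got & done, protocol expects & ok or & ack  ✗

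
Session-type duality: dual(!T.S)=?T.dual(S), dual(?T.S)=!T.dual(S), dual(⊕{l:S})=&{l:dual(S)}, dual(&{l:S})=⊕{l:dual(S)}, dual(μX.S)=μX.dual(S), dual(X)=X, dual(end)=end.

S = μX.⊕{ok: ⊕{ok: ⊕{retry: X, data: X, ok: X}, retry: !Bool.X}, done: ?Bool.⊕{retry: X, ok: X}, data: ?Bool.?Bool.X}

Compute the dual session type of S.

μX.&{ok: &{ok: &{retry: X, data: X, ok: X}, retry: ?Bool.X}, done: !Bool.&{retry: X, ok: X}, data: !Bool.!Bool.X}

μX ↦ μX  (binder kept)
  ⊕{ok,done,data} ↦ &{ok,done,data}  (⊕→&)
    • ok:
      ⊕{ok,retry} ↦ &{ok,retry}  (⊕→&)
        • ok:
          ⊕{retry,data,ok} ↦ &{retry,data,ok}  (⊕→&)
            • retry:
              X ↦ X
            • data:
              X ↦ X
            • ok:
              X ↦ X
        • retry:
          !Bool ↦ ?Bool
            X ↦ X
    • done:
      ?Bool ↦ !Bool
        ⊕{retry,ok} ↦ &{retry,ok}  (⊕→&)
          • retry:
            X ↦ X
          • ok:
            X ↦ X
    • data:
      ?Bool ↦ !Bool
        ?Bool ↦ !Bool
          X ↦ X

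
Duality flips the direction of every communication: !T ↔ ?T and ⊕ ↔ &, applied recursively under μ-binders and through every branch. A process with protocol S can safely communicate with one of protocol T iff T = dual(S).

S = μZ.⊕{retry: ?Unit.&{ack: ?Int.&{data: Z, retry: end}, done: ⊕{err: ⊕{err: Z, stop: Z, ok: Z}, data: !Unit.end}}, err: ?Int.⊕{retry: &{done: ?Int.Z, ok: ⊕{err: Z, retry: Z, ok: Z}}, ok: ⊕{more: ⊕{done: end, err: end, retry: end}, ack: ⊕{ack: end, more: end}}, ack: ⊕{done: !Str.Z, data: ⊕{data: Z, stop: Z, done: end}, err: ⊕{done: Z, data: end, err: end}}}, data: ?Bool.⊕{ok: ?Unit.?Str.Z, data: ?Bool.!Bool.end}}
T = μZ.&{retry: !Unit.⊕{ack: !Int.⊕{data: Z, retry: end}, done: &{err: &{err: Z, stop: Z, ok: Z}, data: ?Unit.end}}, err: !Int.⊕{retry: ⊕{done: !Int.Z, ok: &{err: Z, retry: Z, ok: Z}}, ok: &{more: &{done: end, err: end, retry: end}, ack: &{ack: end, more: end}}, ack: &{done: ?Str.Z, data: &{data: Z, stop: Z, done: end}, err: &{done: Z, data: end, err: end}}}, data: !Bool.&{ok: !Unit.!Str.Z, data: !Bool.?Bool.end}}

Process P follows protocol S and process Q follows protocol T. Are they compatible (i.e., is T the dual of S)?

NO

μZ | μZ  ok (μ self-dual)
  ⊕{retry,err,data} | &{retry,err,data}  ok same labels
    case retry:
      ?Unit | !Unit  ok
        &{ack,done} | ⊕{ack,done}  ok same labels
          case ack:
            ?Int | !Int  ok
              &{data,retry} | ⊕{data,retry}  ok same labels
                case data:
                  Z | Z  ok
                case retry:
                  end | end  ok
          case done:
            ⊕{err,data} | &{err,data}  ok same labels
              case err:
                ⊕{err,stop,ok} | &{err,stop,ok}  ok same labels
                  case err:
                    Z | Z  ok
                  case stop:
                    Z | Z  ok
                  case ok:
                    Z | Z  ok
              case data:
                !Unit | ?Unit  ok
                  end | end  ok
    case err:
      ?Int | !Int  ok
        ⊕{retry,ok,ack} | ⊕{retry,ok,ack}  ✗ choice polarity not flipped — not dual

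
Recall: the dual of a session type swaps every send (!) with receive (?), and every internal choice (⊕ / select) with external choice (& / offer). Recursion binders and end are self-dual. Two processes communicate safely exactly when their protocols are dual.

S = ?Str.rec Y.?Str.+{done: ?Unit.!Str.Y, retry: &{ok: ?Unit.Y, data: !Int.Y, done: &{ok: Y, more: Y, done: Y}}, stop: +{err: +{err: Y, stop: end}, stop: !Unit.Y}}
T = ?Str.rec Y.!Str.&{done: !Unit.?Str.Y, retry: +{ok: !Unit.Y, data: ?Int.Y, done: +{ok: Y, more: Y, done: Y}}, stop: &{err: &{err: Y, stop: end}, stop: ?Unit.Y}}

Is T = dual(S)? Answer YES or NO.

?Str ‖ ?Str  ✗ same direction on both sides — not dual

NO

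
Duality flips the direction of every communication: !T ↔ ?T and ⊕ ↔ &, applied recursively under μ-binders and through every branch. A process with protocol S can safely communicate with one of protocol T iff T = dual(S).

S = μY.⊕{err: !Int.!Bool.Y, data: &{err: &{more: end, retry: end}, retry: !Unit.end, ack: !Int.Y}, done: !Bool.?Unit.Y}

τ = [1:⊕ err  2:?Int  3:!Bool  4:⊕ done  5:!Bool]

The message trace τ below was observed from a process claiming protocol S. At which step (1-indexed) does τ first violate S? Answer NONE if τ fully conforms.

2

step 1: ⊕ err  match  state: !Int.!Bool.μY.…
step 2: got ?Int, protocol expects !Int  ✗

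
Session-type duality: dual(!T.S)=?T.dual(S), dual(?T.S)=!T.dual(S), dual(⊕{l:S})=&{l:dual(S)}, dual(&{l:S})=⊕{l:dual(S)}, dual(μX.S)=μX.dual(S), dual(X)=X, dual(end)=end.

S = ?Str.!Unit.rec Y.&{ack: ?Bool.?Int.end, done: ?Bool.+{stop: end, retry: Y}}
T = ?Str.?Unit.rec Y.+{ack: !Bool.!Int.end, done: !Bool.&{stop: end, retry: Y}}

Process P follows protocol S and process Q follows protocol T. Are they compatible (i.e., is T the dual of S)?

NO

?Str | ?Str  ✗ same direction on both sides — not dual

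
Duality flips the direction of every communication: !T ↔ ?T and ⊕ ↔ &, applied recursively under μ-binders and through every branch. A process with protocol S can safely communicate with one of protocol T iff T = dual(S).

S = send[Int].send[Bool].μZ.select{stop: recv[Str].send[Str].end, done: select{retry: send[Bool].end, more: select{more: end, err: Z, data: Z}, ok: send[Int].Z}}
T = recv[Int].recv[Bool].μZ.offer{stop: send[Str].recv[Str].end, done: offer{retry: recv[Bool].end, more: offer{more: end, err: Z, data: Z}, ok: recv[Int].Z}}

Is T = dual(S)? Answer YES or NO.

YES

send[Int] vs recv[Int]  ok
  send[Bool] vs recv[Bool]  ok
    μZ vs μZ  ok (rec unchanged)
      select{stop,done} vs offer{stop,done}  ok labels match
        • stop:
          recv[Str] vs send[Str]  ok
            send[Str] vs recv[Str]  ok
              end vs end  ok
        • done:
          select{retry,more,ok} vs offer{retry,more,ok}  ok labels match
            • retry:
              send[Bool] vs recv[Bool]  ok
                end vs end  ok
            • more:
              select{more,err,data} vs offer{more,err,data}  ok labels match
                • more:
                  end vs end  ok
                • err:
                  Z vs Z  ok
                • data:
                  Z vs Z  ok
            • ok:
              send[Int] vs recv[Int]  ok
                Z vs Z  ok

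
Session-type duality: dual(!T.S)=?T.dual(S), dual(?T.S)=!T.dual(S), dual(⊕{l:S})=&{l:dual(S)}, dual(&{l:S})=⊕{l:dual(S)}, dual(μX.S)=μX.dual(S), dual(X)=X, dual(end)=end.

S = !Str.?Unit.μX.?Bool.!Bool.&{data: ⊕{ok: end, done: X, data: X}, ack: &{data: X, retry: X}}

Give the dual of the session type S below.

!Str ↦ ?Str
  ?Unit ↦ !Unit
    μX ↦ μX  (rec unchanged)
      ?Bool ↦ !Bool
        !Bool ↦ ?Bool
          &{data,ack} ↦ ⊕{data,ack}  (external→internal)
            case data:
              ⊕{ok,done,data} ↦ &{ok,done,data}  (select→offer)
                case ok:
                  end ↦ end
                case done:
                  X ↦ X
                case data:
                  X ↦ X
            case ack:
              &{data,retry} ↦ ⊕{data,retry}  (external→internal)
                case data:
                  X ↦ X
                case retry:
                  X ↦ X

?Str.!Unit.μX.!Bool.?Bool.⊕{data: &{ok: end, done: X, data: X}, ack: ⊕{data: X, retry: X}}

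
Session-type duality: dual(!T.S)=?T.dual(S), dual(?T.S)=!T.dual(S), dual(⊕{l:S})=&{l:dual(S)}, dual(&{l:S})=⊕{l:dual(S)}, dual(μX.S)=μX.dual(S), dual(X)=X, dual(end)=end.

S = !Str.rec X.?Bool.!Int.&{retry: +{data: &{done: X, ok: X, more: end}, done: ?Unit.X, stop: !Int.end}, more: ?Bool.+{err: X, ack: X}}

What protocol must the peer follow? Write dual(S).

!Str → ?Str
  rec X → rec X  (rec unchanged)
    ?Bool → !Bool
      !Int → ?Int
        &{retry,more} → +{retry,more}  (external→internal)
          [retry]
            +{data,done,stop} → &{data,done,stop}  (select→offer)
              [data]
                &{done,ok,more} → +{done,ok,more}  (external→internal)
                  [done]
                    X ↦ X
                  [ok]
                    X ↦ X
                  [more]
                    end ↦ end
              [done]
                ?Unit → !Unit
                  X ↦ X
              [stop]
                !Int → ?Int
                  end ↦ end
          [more]
            ?Bool → !Bool
              +{err,ack} → &{err,ack}  (select→offer)
                [err]
                  X ↦ X
                [ack]
                  X ↦ X

?Str.rec X.!Bool.?Int.+{retry: &{data: +{done: X, ok: X, more: end}, done: !Unit.X, stop: ?Int.end}, more: !Bool.&{err: X, ack: X}}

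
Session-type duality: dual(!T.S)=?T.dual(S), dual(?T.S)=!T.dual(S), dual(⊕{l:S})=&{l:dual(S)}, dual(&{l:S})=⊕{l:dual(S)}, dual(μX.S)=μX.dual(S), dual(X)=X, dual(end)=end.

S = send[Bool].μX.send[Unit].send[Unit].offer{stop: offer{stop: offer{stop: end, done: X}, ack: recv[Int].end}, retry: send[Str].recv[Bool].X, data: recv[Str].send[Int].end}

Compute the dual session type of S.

recv[Bool].μX.recv[Unit].recv[Unit].select{stop: select{stop: select{stop: end, done: X}, ack: send[Int].end}, retry: recv[Str].send[Bool].X, data: send[Str].recv[Int].end}

send[Bool] = recv[Bool]
  μX = μX  (rec unchanged)
    send[Unit] = recv[Unit]
      send[Unit] = recv[Unit]
        offer{stop,retry,data} = select{stop,retry,data}  (offer→select)
          • stop:
            offer{stop,ack} = select{stop,ack}  (offer→select)
              • stop:
                offer{stop,done} = select{stop,done}  (offer→select)
                  • stop:
                    dual(end) = end
                  • done:
                    dual(X) = X
              • ack:
                recv[Int] = send[Int]
                  dual(end) = end
          • retry:
            send[Str] = recv[Str]
              recv[Bool] = send[Bool]
                dual(X) = X
          • data:
            recv[Str] = send[Str]
              send[Int] = recv[Int]
                dual(end) = end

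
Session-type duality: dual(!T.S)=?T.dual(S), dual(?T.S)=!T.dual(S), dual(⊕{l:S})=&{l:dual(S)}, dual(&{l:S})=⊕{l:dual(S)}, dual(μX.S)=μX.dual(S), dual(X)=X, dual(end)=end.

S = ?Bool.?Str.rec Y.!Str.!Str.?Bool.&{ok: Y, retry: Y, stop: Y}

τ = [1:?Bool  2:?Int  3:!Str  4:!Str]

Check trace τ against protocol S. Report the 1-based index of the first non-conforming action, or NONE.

2

[1] ?Bool  ok  state: ?Str.rec Y.…
[2] got ?Int, protocol expects ?Str  ✗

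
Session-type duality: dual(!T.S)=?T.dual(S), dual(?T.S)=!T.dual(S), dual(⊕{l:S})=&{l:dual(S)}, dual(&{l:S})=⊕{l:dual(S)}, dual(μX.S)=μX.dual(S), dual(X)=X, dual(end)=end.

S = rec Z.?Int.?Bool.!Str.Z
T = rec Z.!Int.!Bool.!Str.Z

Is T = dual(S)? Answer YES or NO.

NO

rec Z ‖ rec Z  ok (binder kept)
  ?Int ‖ !Int  ok
    ?Bool ‖ !Bool  ok
      !Str ‖ !Str  ✗ same direction on both sides — not dual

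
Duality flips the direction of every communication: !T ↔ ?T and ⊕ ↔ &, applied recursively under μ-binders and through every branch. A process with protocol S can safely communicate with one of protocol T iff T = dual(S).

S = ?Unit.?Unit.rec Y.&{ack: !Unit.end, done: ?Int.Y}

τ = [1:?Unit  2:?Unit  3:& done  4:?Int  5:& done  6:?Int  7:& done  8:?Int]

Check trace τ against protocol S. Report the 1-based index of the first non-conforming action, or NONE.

@1 ?Unit  match  state: ?Unit.rec Y.…
@2 ?Unit  match  state: rec Y.…
@3 & done  match  state: ?Int.rec Y.…
@4 ?Int  match  state: rec Y.…
@5 & done  match  state: ?Int.rec Y.…
@6 ?Int  match  state: rec Y.…
@7 & done  match  state: ?Int.rec Y.…
@8 ?Int  match  state: rec Y.…
trace exhausted — no violation

NONE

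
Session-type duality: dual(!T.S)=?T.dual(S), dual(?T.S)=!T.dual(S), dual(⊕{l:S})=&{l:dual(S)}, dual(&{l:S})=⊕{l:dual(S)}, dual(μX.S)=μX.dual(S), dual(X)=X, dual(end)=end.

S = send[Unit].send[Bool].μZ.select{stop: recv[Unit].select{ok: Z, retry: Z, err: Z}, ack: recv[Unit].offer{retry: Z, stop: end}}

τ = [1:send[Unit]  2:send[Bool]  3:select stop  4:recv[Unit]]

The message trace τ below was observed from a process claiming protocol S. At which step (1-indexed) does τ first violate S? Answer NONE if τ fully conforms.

NONE

[1] send[Unit]  ok  cont: send[Bool].μZ.…
[2] send[Bool]  ok  cont: μZ.…
[3] select stop  ok  cont: recv[Unit].select{ok: μZ.…, retry: μZ.…, err: μZ.…}
[4] recv[Unit]  ok  cont: select{ok: μZ.…, retry: μZ.…, err: μZ.…}
trace exhausted — no violation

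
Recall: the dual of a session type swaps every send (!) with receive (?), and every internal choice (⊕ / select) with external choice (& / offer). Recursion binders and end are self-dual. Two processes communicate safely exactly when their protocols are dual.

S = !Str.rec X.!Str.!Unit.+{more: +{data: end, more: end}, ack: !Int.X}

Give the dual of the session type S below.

?Str.rec X.?Str.?Unit.&{more: &{data: end, more: end}, ack: ?Int.X}

!Str ↦ ?Str
  rec X ↦ rec X  (rec unchanged)
    !Str ↦ ?Str
      !Unit ↦ ?Unit
        +{more,ack} ↦ &{more,ack}  (⊕→&)
          case more:
            +{data,more} ↦ &{data,more}  (⊕→&)
              case data:
                dual(end) = end
              case more:
                dual(end) = end
          case ack:
            !Int ↦ ?Int
              dual(X) = X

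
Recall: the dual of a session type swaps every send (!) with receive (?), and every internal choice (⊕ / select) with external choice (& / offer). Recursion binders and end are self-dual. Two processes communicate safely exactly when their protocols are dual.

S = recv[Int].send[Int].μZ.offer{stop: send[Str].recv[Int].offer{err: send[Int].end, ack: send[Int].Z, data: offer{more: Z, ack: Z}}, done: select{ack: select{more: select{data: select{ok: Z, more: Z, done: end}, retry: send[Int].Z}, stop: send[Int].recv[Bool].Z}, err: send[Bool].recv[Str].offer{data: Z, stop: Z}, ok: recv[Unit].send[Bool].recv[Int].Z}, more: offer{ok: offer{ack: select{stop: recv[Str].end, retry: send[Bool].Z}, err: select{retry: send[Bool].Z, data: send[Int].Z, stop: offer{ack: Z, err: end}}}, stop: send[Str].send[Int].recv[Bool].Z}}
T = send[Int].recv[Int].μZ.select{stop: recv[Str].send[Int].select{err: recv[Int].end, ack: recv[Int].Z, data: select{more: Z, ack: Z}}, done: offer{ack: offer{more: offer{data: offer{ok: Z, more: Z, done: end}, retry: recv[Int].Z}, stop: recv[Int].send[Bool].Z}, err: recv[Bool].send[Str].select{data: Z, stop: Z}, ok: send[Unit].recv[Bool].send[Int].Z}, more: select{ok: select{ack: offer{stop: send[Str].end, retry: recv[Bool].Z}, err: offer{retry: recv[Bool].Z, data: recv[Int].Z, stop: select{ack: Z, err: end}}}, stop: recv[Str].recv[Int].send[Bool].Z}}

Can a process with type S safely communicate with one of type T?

YES

recv[Int] | send[Int]  ✓
  send[Int] | recv[Int]  ✓
    μZ | μZ  ✓ (μ self-dual)
      offer{stop,done,more} | select{stop,done,more}  ✓ same labels
        [stop]
          send[Str] | recv[Str]  ✓
            recv[Int] | send[Int]  ✓
              offer{err,ack,data} | select{err,ack,data}  ✓ same labels
                [err]
                  send[Int] | recv[Int]  ✓
                    end | end  ✓
                [ack]
                  send[Int] | recv[Int]  ✓
                    Z | Z  ✓
                [data]
                  offer{more,ack} | select{more,ack}  ✓ same labels
                    [more]
                      Z | Z  ✓
                    [ack]
                      Z | Z  ✓
        [done]
          select{ack,err,ok} | offer{ack,err,ok}  ✓ same labels
            [ack]
              select{more,stop} | offer{more,stop}  ✓ same labels
                [more]
                  select{data,retry} | offer{data,retry}  ✓ same labels
                    [data]
                      select{ok,more,done} | offer{ok,more,done}  ✓ same labels
                        [ok]
                          Z | Z  ✓
                        [more]
                          Z | Z  ✓
                        [done]
                          end | end  ✓
                    [retry]
                      send[Int] | recv[Int]  ✓
                        Z | Z  ✓
                [stop]
                  send[Int] | recv[Int]  ✓
                    recv[Bool] | send[Bool]  ✓
                      Z | Z  ✓
            [err]
              send[Bool] | recv[Bool]  ✓
                recv[Str] | send[Str]  ✓
                  offer{data,stop} | select{data,stop}  ✓ same labels
                    [data]
                      Z | Z  ✓
                    [stop]
                      Z | Z  ✓
            [ok]
              recv[Unit] | send[Unit]  ✓
                send[Bool] | recv[Bool]  ✓
                  recv[Int] | send[Int]  ✓
                    Z | Z  ✓
        [more]
          offer{ok,stop} | select{ok,stop}  ✓ same labels
            [ok]
              offer{ack,err} | select{ack,err}  ✓ same labels
                [ack]
                  select{stop,retry} | offer{stop,retry}  ✓ same labels
                    [stop]
                      recv[Str] | send[Str]  ✓
                        end | end  ✓
                    [retry]
                      send[Bool] | recv[Bool]  ✓
                        Z | Z  ✓
                [err]
                  select{retry,data,stop} | offer{retry,data,stop}  ✓ same labels
                    [retry]
                      send[Bool] | recv[Bool]  ✓
                        Z | Z  ✓
                    [data]
                      send[Int] | recv[Int]  ✓
                        Z | Z  ✓
                    [stop]
                      offer{ack,err} | select{ack,err}  ✓ same labels
                        [ack]
                          Z | Z  ✓
                        [err]
                          end | end  ✓
            [stop]
              send[Str] | recv[Str]  ✓
                send[Int] | recv[Int]  ✓
                  recv[Bool] | send[Bool]  ✓
                    Z | Z  ✓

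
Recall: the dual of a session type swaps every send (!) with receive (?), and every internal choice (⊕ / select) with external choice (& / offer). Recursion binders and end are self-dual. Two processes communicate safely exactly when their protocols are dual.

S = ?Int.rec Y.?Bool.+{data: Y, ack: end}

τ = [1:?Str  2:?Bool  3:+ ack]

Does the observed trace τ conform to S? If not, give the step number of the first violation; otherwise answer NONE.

1

step 1: got ?Str, protocol expects ?Int  ✗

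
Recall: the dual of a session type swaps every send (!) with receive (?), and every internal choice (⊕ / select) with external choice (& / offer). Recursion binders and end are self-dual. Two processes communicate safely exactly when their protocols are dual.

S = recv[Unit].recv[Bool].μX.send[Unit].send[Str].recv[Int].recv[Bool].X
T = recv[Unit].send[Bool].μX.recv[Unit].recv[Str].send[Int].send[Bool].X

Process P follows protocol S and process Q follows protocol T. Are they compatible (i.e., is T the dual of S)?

NO

recv[Unit] ‖ recv[Unit]  ✗ same direction on both sides — not dual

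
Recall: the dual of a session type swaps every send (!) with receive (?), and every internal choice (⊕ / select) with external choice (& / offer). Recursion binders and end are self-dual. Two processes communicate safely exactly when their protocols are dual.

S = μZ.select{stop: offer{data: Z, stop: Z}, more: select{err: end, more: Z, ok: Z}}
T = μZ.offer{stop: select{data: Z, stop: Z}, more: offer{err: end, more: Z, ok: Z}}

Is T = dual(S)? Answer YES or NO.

μZ ‖ μZ  match (binder kept)
  select{stop,more} ‖ offer{stop,more}  match label sets agree
    • stop:
      offer{data,stop} ‖ select{data,stop}  match label sets agree
        • data:
          Z ‖ Z  match
        • stop:
          Z ‖ Z  match
    • more:
      select{err,more,ok} ‖ offer{err,more,ok}  match label sets agree
        • err:
          end ‖ end  match
        • more:
          Z ‖ Z  match
        • ok:
          Z ‖ Z  match

YES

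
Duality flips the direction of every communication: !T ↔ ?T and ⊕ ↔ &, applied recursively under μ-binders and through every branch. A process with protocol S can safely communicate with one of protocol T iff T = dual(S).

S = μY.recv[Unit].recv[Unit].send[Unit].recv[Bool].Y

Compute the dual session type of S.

μY = μY  (rec unchanged)
  recv[Unit] = send[Unit]
    recv[Unit] = send[Unit]
      send[Unit] = recv[Unit]
        recv[Bool] = send[Bool]
          dual(Y) = Y

μY.send[Unit].send[Unit].recv[Unit].send[Bool].Y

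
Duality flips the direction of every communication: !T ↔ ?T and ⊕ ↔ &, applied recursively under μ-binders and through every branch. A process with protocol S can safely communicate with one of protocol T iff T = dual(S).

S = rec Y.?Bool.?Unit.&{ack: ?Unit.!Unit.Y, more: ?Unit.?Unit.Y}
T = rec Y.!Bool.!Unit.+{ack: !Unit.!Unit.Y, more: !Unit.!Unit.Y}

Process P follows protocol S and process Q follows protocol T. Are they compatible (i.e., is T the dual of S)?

rec Y | rec Y  ✓ (μ self-dual)
  ?Bool | !Bool  ✓
    ?Unit | !Unit  ✓
      &{ack,more} | +{ack,more}  ✓ labels match
        [ack]
          ?Unit | !Unit  ✓
            !Unit | !Unit  ✗ same direction on both sides — not dual

NO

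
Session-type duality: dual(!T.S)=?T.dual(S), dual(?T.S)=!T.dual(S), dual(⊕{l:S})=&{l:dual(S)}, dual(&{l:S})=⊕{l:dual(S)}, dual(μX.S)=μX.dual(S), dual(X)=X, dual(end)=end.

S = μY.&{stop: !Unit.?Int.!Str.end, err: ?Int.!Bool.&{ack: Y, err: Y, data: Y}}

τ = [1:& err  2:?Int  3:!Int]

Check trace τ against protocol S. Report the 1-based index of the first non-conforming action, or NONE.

3

[1] & err  ✓  state: ?Int.!Bool.&{ack: μY.…, err: μY.…, data: μY.…}
[2] ?Int  ✓  state: !Bool.&{ack: μY.…, err: μY.…, data: μY.…}
[3] got !Int, protocol expects !Bool  ✗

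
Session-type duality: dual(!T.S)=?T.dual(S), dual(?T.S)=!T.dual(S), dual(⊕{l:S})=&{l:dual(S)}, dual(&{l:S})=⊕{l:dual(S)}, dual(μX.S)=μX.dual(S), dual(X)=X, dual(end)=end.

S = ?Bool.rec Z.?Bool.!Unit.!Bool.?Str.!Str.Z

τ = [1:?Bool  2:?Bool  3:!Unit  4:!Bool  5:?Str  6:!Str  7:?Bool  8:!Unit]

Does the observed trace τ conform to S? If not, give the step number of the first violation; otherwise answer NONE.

step 1: ?Bool  ok  residual = rec Z.…
step 2: ?Bool  ok  residual = !Unit.!Bool.?Str.!Str.rec Z.…
step 3: !Unit  ok  residual = !Bool.?Str.!Str.rec Z.…
step 4: !Bool  ok  residual = ?Str.!Str.rec Z.…
step 5: ?Str  ok  residual = !Str.rec Z.…
step 6: !Str  ok  residual = rec Z.…
step 7: ?Bool  ok  residual = !Unit.!Bool.?Str.!Str.rec Z.…
step 8: !Unit  ok  residual = !Bool.?Str.!Str.rec Z.…
trace exhausted — no violation

NONE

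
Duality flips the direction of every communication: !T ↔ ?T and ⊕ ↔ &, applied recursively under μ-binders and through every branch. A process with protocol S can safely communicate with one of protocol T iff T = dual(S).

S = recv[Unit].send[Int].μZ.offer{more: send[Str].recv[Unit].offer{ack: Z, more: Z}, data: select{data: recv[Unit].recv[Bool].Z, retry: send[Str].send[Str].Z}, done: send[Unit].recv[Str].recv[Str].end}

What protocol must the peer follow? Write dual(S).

send[Unit].recv[Int].μZ.select{more: recv[Str].send[Unit].select{ack: Z, more: Z}, data: offer{data: send[Unit].send[Bool].Z, retry: recv[Str].recv[Str].Z}, done: recv[Unit].send[Str].send[Str].end}

recv[Unit] = send[Unit]
  send[Int] = recv[Int]
    μZ = μZ  (rec unchanged)
      offer{more,data,done} = select{more,data,done}  (offer→select)
        case more:
          send[Str] = recv[Str]
            recv[Unit] = send[Unit]
              offer{ack,more} = select{ack,more}  (offer→select)
                case ack:
                  dual(Z) = Z
                case more:
                  dual(Z) = Z
        case data:
          select{data,retry} = offer{data,retry}  (internal→external)
            case data:
              recv[Unit] = send[Unit]
                recv[Bool] = send[Bool]
                  dual(Z) = Z
            case retry:
              send[Str] = recv[Str]
                send[Str] = recv[Str]
                  dual(Z) = Z
        case done:
          send[Unit] = recv[Unit]
            recv[Str] = send[Str]
              recv[Str] = send[Str]
                dual(end) = end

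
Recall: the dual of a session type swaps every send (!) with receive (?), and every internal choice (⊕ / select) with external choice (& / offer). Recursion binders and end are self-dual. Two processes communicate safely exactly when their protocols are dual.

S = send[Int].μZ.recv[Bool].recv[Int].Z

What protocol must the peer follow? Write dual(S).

send[Int] → recv[Int]
  μZ → μZ  (μ self-dual)
    recv[Bool] → send[Bool]
      recv[Int] → send[Int]
        Z self-dual

recv[Int].μZ.send[Bool].send[Int].Z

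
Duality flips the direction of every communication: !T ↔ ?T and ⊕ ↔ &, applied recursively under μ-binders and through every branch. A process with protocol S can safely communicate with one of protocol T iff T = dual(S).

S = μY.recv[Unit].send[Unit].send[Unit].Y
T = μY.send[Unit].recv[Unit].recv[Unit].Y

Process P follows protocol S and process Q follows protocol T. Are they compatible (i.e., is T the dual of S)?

μY ‖ μY  ok (binder kept)
  recv[Unit] ‖ send[Unit]  ok
    send[Unit] ‖ recv[Unit]  ok
      send[Unit] ‖ recv[Unit]  ok
        Y ‖ Y  ok

YES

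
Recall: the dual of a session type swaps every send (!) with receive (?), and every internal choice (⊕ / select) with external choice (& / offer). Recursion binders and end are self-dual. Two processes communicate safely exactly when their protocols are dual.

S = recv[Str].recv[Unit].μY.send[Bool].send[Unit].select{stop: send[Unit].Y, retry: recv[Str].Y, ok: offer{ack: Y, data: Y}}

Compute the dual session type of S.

send[Str].send[Unit].μY.recv[Bool].recv[Unit].offer{stop: recv[Unit].Y, retry: send[Str].Y, ok: select{ack: Y, data: Y}}

recv[Str] → send[Str]
  recv[Unit] → send[Unit]
    μY → μY  (rec unchanged)
      send[Bool] → recv[Bool]
        send[Unit] → recv[Unit]
          select{stop,retry,ok} → offer{stop,retry,ok}  (⊕→&)
            • stop:
              send[Unit] → recv[Unit]
                Y ↦ Y
            • retry:
              recv[Str] → send[Str]
                Y ↦ Y
            • ok:
              offer{ack,data} → select{ack,data}  (&→⊕)
                • ack:
                  Y ↦ Y
                • data:
                  Y ↦ Y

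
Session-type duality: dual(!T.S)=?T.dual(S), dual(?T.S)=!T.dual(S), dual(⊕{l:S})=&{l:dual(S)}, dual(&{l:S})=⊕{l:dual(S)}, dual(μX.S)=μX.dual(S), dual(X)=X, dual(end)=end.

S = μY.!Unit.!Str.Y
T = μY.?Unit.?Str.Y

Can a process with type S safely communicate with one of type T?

YES

μY | μY  ok (μ self-dual)
  !Unit | ?Unit  ok
    !Str | ?Str  ok
      Y | Y  ok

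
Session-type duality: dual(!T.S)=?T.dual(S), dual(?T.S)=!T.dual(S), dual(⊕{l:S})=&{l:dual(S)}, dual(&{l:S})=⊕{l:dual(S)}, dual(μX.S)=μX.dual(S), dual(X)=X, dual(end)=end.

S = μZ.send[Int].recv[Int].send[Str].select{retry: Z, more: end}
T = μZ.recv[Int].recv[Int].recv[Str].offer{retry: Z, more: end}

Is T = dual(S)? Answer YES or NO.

NO

μZ ‖ μZ  ✓ (rec unchanged)
  send[Int] ‖ recv[Int]  ✓
    recv[Int] ‖ recv[Int]  ✗ same direction on both sides — not dual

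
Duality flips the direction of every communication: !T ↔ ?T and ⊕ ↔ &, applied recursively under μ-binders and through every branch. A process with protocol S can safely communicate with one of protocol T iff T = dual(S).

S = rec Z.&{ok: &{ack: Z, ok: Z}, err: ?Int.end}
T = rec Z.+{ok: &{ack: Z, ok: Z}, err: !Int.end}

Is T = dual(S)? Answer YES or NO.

rec Z ‖ rec Z  ✓ (binder kept)
  &{ok,err} ‖ +{ok,err}  ✓ label sets agree
    [ok]
      &{ack,ok} ‖ &{ack,ok}  ✗ choice polarity not flipped — not dual

NO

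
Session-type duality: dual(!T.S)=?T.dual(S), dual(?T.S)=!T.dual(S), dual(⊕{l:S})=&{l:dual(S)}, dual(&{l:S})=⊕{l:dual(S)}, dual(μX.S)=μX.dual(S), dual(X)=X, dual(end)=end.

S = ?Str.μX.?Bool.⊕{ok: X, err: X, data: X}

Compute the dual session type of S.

!Str.μX.!Bool.&{ok: X, err: X, data: X}

?Str ↦ !Str
  μX ↦ μX  (rec unchanged)
    ?Bool ↦ !Bool
      ⊕{ok,err,data} ↦ &{ok,err,data}  (⊕→&)
        case ok:
          X ↦ X
        case err:
          X ↦ X
        case data:
          X ↦ X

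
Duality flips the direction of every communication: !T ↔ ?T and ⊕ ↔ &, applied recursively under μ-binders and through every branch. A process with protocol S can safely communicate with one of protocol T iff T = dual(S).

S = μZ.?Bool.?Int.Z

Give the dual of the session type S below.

μZ.!Bool.!Int.Z

μZ → μZ  (rec unchanged)
  ?Bool → !Bool
    ?Int → !Int
      Z self-dual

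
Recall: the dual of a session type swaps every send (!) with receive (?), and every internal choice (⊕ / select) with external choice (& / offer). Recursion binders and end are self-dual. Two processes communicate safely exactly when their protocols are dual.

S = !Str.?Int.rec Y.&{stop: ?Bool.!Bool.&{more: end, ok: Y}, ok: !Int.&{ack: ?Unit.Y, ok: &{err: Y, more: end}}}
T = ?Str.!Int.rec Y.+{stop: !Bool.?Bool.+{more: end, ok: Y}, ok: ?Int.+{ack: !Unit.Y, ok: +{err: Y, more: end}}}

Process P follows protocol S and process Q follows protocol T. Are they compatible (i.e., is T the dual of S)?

YES

!Str ‖ ?Str  match
  ?Int ‖ !Int  match
    rec Y ‖ rec Y  match (rec unchanged)
      &{stop,ok} ‖ +{stop,ok}  match label sets agree
        [stop]
          ?Bool ‖ !Bool  match
            !Bool ‖ ?Bool  match
              &{more,ok} ‖ +{more,ok}  match label sets agree
                [more]
                  end ‖ end  match
                [ok]
                  Y ‖ Y  match
        [ok]
          !Int ‖ ?Int  match
            &{ack,ok} ‖ +{ack,ok}  match label sets agree
              [ack]
                ?Unit ‖ !Unit  match
                  Y ‖ Y  match
              [ok]
                &{err,more} ‖ +{err,more}  match label sets agree
                  [err]
                    Y ‖ Y  match
                  [more]
                    end ‖ end  match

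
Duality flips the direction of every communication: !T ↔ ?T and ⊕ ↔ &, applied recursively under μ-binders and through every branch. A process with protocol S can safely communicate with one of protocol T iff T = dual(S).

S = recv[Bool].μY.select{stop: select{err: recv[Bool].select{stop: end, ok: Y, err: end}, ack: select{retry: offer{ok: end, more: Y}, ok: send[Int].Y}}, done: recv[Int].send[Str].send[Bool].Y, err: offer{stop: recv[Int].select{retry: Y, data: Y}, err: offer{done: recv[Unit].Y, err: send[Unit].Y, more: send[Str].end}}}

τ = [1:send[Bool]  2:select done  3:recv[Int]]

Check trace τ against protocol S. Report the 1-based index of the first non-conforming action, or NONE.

1

step 1: got send[Bool], protocol expects recv[Bool]  ✗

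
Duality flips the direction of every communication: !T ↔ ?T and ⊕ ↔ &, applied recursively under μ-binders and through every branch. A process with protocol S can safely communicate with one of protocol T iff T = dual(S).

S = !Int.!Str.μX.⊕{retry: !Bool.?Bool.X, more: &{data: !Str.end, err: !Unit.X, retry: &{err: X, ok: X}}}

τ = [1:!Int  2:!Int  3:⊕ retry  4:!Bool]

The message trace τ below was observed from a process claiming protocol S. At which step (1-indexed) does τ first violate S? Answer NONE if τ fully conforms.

2

step 1: !Int  ok  residual = !Str.μX.…
step 2: got !Int, protocol expects !Str  ✗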